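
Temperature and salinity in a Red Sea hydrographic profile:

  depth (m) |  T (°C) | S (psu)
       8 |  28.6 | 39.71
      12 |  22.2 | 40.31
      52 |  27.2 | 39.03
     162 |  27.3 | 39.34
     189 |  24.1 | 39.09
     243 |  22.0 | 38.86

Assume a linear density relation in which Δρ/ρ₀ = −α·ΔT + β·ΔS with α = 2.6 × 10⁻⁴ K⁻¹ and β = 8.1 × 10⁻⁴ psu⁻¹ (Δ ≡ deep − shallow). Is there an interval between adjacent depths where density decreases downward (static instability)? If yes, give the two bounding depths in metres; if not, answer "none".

Evaluate Δρ/ρ₀ = −αΔT + βΔS across each adjacent pair:
  8–12 m: −αΔT+βΔS = −(2.6 × 10⁻⁴)(-6.4)+(8.1 × 10⁻⁴)(+0.60) = 2.2 × 10⁻³ → stable
  12–52 m: −αΔT+βΔS = −(2.6 × 10⁻⁴)(+5.0)+(8.1 × 10⁻⁴)(-1.28) = -2.3 × 10⁻³ → UNSTABLE
  52–162 m: −αΔT+βΔS = −(2.6 × 10⁻⁴)(+0.1)+(8.1 × 10⁻⁴)(+0.31) = 2.3 × 10⁻⁴ → stable
  162–189 m: −αΔT+βΔS = −(2.6 × 10⁻⁴)(-3.2)+(8.1 × 10⁻⁴)(-0.25) = 6.3 × 10⁻⁴ → stable
  189–243 m: −αΔT+βΔS = −(2.6 × 10⁻⁴)(-2.1)+(8.1 × 10⁻⁴)(-0.23) = 3.6 × 10⁻⁴ → stable
The 12–52 m interval has Δρ < 0: lighter water underlies denser water.

12–52 m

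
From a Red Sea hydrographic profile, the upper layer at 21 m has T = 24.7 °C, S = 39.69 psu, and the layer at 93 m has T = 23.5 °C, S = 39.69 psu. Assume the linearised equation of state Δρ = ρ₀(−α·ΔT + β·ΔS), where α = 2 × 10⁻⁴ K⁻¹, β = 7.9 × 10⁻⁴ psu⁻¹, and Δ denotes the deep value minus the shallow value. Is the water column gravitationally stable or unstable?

ΔT = 23.5 − 24.7 = -1.2 K and ΔS = 39.69 − 39.69 = +0.00 psu (deep − shallow).
−αΔT = 2.40 × 10⁻⁴; βΔS = 0; sum Δρ/ρ₀ = 2.40 × 10⁻⁴.
Δρ/ρ₀ > 0, so Δρ > 0: deeper water is denser → statically stable.

stable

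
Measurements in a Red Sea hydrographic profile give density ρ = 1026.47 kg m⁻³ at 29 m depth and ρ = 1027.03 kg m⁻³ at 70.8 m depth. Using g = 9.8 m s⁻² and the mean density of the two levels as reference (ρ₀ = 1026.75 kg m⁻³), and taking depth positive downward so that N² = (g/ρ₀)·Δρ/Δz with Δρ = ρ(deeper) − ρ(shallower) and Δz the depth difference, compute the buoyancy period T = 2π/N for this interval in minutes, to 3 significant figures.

9.26 min

Δρ = 1027.03 − 1026.47 = 0.56 kg m⁻³ over Δz = 70.8 − 29 = 41.8 m.
N² = (9.8/1026.75) × (0.56/41.8) = 1.2787 × 10⁻⁴ s⁻².
N = √(1.2787 × 10⁻⁴) = 0.011308 rad s⁻¹, so T = 2π/N = 555.64 s = 9.2607 min ≈ 9.26 min.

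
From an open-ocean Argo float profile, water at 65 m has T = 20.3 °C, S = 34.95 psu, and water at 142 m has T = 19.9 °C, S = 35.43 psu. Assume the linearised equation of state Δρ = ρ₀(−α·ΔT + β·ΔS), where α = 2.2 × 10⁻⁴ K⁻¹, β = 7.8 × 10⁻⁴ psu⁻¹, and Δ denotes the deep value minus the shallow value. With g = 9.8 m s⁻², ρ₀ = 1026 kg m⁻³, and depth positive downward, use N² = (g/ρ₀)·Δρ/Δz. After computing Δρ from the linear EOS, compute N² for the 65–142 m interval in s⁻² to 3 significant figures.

ΔT = -0.4 K, ΔS = +0.48 psu (deep − shallow).
Δρ/ρ₀ = −αΔT + βΔS = 8.80 × 10⁻⁵ + 3.744 × 10⁻⁴ = 4.624 × 10⁻⁴, so Δρ ≈ 0.4744 kg m⁻³.
N² = (g/ρ₀)·Δρ/Δz = g·(Δρ/ρ₀)/Δz = 9.8 × 4.624 × 10⁻⁴ / 77 = 5.8851 × 10⁻⁵ s⁻² ≈ 5.89 × 10⁻⁵ s⁻².

5.89 × 10⁻⁵ s⁻²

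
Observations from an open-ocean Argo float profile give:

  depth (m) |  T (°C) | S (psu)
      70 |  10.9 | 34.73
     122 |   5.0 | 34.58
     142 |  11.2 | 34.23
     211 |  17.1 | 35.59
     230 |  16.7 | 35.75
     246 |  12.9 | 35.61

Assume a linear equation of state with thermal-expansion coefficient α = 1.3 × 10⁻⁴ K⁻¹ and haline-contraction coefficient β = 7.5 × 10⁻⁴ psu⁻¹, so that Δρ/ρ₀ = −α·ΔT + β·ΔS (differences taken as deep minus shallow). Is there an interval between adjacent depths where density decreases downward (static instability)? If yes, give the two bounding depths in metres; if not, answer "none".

122–142 m

Evaluate Δρ/ρ₀ = −αΔT + βΔS across each adjacent pair:
  70–122 m: −αΔT+βΔS = −(1.3 × 10⁻⁴)(-5.9)+(7.5 × 10⁻⁴)(-0.15) = 6.5 × 10⁻⁴ → stable
  122–142 m: −αΔT+βΔS = −(1.3 × 10⁻⁴)(+6.2)+(7.5 × 10⁻⁴)(-0.35) = -1.1 × 10⁻³ → UNSTABLE
  142–211 m: −αΔT+βΔS = −(1.3 × 10⁻⁴)(+5.9)+(7.5 × 10⁻⁴)(+1.36) = 2.5 × 10⁻⁴ → stable
  211–230 m: −αΔT+βΔS = −(1.3 × 10⁻⁴)(-0.4)+(7.5 × 10⁻⁴)(+0.16) = 1.7 × 10⁻⁴ → stable
  230–246 m: −αΔT+βΔS = −(1.3 × 10⁻⁴)(-3.8)+(7.5 × 10⁻⁴)(-0.14) = 3.9 × 10⁻⁴ → stable
The 122–142 m interval has Δρ < 0: lighter water underlies denser water.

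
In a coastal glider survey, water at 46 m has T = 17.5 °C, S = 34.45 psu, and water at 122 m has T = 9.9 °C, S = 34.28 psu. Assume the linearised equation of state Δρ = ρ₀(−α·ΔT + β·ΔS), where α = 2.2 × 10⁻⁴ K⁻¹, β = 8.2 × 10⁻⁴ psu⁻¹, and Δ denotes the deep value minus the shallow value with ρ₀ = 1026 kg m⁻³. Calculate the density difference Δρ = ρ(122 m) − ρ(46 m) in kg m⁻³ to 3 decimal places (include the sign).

+1.572 kg m⁻³

ΔT = -7.6 K, ΔS = -0.17 psu (deep − shallow).
Δρ/ρ₀ = −(2.2 × 10⁻⁴)(-7.6) + (8.2 × 10⁻⁴)(-0.17) = 1.5326 × 10⁻³.
Δρ = 1026 × (1.5326 × 10⁻³) = +1.572 kg m⁻³.
Positive Δρ: denser below, stable.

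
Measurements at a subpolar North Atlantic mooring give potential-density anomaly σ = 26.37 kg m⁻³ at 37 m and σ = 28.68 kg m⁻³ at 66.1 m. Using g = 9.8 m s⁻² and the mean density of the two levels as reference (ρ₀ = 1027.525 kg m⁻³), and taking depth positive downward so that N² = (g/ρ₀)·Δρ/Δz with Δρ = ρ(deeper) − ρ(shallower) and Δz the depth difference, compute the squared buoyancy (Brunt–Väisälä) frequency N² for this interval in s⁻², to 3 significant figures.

Δρ = 1028.68 − 1026.37 = 2.31 kg m⁻³ over Δz = 66.1 − 37 = 29.1 m.
N² = (9.8/1027.525) × (2.31/29.1) = 7.5710 × 10⁻⁴ s⁻² ≈ 7.57 × 10⁻⁴ s⁻².

7.57 × 10⁻⁴ s⁻²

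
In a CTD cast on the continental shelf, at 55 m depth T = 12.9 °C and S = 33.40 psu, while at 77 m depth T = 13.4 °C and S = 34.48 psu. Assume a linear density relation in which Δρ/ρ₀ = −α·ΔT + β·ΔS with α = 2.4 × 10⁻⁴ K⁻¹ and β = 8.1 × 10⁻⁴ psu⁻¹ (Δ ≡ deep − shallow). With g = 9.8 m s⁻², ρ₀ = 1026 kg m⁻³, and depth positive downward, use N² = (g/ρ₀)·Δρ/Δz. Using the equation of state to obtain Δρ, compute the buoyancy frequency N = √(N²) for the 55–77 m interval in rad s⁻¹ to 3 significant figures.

0.0183 rad s⁻¹

ΔT = +0.5 K, ΔS = +1.08 psu (deep − shallow).
Δρ/ρ₀ = −αΔT + βΔS = -1.20 × 10⁻⁴ + 8.748 × 10⁻⁴ = 7.548 × 10⁻⁴, so Δρ ≈ 0.7744 kg m⁻³.
N² = (g/ρ₀)·Δρ/Δz = g·(Δρ/ρ₀)/Δz = 9.8 × 7.548 × 10⁻⁴ / 22 = 3.3623 × 10⁻⁴ s⁻².
N = √(3.3623 × 10⁻⁴) = 0.018337 rad s⁻¹ ≈ 0.0183 rad s⁻¹.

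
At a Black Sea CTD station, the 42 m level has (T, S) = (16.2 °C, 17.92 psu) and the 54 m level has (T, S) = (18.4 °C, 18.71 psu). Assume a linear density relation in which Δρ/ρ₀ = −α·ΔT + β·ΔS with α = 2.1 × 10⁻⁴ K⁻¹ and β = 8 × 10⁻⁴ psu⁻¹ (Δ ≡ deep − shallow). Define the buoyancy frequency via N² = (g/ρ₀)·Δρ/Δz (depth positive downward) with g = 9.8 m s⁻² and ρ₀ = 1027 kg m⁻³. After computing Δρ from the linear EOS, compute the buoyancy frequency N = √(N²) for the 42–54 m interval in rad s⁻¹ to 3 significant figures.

0.0118 rad s⁻¹

ΔT = +2.2 K, ΔS = +0.79 psu (deep − shallow).
Δρ/ρ₀ = −αΔT + βΔS = -4.62 × 10⁻⁴ + 6.32 × 10⁻⁴ = 1.70 × 10⁻⁴, so Δρ ≈ 0.1746 kg m⁻³.
N² = (g/ρ₀)·Δρ/Δz = g·(Δρ/ρ₀)/Δz = 9.8 × 1.70 × 10⁻⁴ / 12 = 1.3883 × 10⁻⁴ s⁻².
N = √(1.3883 × 10⁻⁴) = 0.011783 rad s⁻¹ ≈ 0.0118 rad s⁻¹.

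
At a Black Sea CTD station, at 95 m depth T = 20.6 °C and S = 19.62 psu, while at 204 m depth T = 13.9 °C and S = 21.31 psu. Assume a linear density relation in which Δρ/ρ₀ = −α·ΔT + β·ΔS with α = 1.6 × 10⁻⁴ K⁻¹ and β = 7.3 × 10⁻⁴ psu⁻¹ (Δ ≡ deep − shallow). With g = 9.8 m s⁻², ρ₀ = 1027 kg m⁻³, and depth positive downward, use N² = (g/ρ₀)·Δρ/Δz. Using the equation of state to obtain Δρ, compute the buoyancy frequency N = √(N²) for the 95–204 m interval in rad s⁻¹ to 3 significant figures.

0.0144 rad s⁻¹

ΔT = -6.7 K, ΔS = +1.69 psu (deep − shallow).
Δρ/ρ₀ = −αΔT + βΔS = 1.072 × 10⁻³ + 1.2337 × 10⁻³ = 2.3057 × 10⁻³, so Δρ ≈ 2.368 kg m⁻³.
N² = (g/ρ₀)·Δρ/Δz = g·(Δρ/ρ₀)/Δz = 9.8 × 2.3057 × 10⁻³ / 109 = 2.0730 × 10⁻⁴ s⁻².
N = √(2.0730 × 10⁻⁴) = 0.014398 rad s⁻¹ ≈ 0.0144 rad s⁻¹.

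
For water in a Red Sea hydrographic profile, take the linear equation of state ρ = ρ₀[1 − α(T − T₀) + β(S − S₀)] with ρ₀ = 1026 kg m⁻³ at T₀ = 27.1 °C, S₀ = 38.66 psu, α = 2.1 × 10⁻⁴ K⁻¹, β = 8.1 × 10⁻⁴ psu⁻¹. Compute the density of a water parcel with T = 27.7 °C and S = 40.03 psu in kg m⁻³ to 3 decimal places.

T − T₀ = +0.6 K, S − S₀ = +1.37 psu.
Bracket = 1 − α·(+0.6) + β·(+1.37) = 1 + (9.837 × 10⁻⁴) = 1.0009837.
ρ = 1026 × 1.0009837 = 1027.009 kg m⁻³.

1027.009 kg m⁻³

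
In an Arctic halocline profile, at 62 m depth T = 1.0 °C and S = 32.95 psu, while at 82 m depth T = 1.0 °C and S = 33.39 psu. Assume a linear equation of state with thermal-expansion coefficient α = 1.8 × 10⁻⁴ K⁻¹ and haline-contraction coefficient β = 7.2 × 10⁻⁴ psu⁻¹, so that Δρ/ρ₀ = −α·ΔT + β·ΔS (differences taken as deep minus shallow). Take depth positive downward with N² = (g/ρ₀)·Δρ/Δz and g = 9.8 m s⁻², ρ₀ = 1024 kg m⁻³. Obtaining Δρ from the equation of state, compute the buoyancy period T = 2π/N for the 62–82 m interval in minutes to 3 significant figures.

ΔT = +0.0 K, ΔS = +0.44 psu (deep − shallow).
Δρ/ρ₀ = −αΔT + βΔS = 0 + 3.168 × 10⁻⁴ = 3.168 × 10⁻⁴, so Δρ ≈ 0.3244 kg m⁻³.
N² = (g/ρ₀)·Δρ/Δz = g·(Δρ/ρ₀)/Δz = 9.8 × 3.168 × 10⁻⁴ / 20 = 1.5523 × 10⁻⁴ s⁻².
N = √(1.5523 × 10⁻⁴) = 0.012459 rad s⁻¹ → T = 2π/N = 504.31 s = 8.4052 min ≈ 8.41 min.

8.41 min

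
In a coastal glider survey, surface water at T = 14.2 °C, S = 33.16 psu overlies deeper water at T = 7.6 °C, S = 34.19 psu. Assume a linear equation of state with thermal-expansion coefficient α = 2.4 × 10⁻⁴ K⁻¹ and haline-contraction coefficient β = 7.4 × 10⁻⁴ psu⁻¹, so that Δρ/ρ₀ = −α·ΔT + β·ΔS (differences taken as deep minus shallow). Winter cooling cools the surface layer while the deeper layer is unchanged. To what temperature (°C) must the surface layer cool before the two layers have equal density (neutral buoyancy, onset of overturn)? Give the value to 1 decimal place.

Neutral buoyancy requires Δρ = 0, i.e. −α(T_deep − T_surf′) + β(S_deep − S_surf) = 0.
T_surf′ = T_deep − (β/α)·ΔS = 7.6 − (7.4 × 10⁻⁴/2.4 × 10⁻⁴)·(+1.03) = 4.424 °C.
Cooling required: 14.2 − (4.424) = 9.776 °C.

4.4 °C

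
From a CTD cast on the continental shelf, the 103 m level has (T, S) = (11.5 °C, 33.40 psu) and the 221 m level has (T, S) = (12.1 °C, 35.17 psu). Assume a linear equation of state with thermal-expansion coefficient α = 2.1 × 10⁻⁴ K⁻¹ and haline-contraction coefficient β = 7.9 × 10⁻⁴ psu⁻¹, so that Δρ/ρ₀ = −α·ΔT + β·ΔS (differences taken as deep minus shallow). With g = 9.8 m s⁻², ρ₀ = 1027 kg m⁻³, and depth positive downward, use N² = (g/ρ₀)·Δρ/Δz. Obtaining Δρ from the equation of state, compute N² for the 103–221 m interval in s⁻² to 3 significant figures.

ΔT = +0.6 K, ΔS = +1.77 psu (deep − shallow).
Δρ/ρ₀ = −αΔT + βΔS = -1.26 × 10⁻⁴ + 1.3983 × 10⁻³ = 1.2723 × 10⁻³, so Δρ ≈ 1.307 kg m⁻³.
N² = (g/ρ₀)·Δρ/Δz = g·(Δρ/ρ₀)/Δz = 9.8 × 1.2723 × 10⁻³ / 118 = 1.0567 × 10⁻⁴ s⁻² ≈ 1.06 × 10⁻⁴ s⁻².

1.06 × 10⁻⁴ s⁻²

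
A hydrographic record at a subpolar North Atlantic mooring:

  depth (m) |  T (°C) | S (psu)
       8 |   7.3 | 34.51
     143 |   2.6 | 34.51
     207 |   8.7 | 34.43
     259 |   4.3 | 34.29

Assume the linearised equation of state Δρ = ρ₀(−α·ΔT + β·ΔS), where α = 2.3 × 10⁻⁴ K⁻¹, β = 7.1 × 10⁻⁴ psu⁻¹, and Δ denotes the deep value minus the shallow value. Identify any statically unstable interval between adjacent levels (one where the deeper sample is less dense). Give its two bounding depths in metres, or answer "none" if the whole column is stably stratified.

143–207 m

Evaluate Δρ/ρ₀ = −αΔT + βΔS across each adjacent pair:
  8–143 m: −αΔT+βΔS = −(2.3 × 10⁻⁴)(-4.7)+(7.1 × 10⁻⁴)(+0.00) = 1.1 × 10⁻³ → stable
  143–207 m: −αΔT+βΔS = −(2.3 × 10⁻⁴)(+6.1)+(7.1 × 10⁻⁴)(-0.08) = -1.5 × 10⁻³ → UNSTABLE
  207–259 m: −αΔT+βΔS = −(2.3 × 10⁻⁴)(-4.4)+(7.1 × 10⁻⁴)(-0.14) = 9.1 × 10⁻⁴ → stable
The 143–207 m interval has Δρ < 0: lighter water underlies denser water.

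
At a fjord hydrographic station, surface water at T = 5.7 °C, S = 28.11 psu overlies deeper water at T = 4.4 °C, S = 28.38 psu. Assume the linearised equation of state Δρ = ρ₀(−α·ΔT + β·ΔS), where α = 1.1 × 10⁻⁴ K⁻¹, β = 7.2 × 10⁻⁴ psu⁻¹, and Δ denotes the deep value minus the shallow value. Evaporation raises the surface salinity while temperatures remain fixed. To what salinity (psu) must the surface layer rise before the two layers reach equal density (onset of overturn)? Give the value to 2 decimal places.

28.58 psu

Neutral buoyancy requires −α(T_deep − T_surf) + β(S_deep − S_surf′) = 0.
S_surf′ = S_deep − (α/β)·ΔT = 28.38 − (1.1 × 10⁻⁴/7.2 × 10⁻⁴)·(-1.3) = 28.5786 psu.
Increase required: 28.5786 − 28.11 = 0.4686 psu.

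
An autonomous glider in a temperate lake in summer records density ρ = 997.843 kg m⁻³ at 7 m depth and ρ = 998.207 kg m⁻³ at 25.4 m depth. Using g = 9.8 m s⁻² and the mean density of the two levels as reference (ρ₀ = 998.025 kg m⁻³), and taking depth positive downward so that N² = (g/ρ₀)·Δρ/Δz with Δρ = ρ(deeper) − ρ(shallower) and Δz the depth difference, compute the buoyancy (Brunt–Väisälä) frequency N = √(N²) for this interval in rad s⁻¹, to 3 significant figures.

Δρ = 998.207 − 997.843 = 0.364 kg m⁻³ over Δz = 25.4 − 7 = 18.4 m.
N² = (9.8/998.025) × (0.364/18.4) = 1.9425 × 10⁻⁴ s⁻².
N = √(1.9425 × 10⁻⁴) = 0.013937 rad s⁻¹ ≈ 0.0139 rad s⁻¹.

0.0139 rad s⁻¹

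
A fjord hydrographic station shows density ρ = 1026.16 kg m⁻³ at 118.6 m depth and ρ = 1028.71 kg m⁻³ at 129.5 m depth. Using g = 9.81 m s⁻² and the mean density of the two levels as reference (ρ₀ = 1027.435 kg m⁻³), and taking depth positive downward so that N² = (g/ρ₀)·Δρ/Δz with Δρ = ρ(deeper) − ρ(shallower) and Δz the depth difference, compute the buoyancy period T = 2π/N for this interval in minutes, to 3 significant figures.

2.22 min

Δρ = 1028.71 − 1026.16 = 2.55 kg m⁻³ over Δz = 129.5 − 118.6 = 10.9 m.
N² = (9.81/1027.435) × (2.55/10.9) = 2.2337 × 10⁻³ s⁻².
N = √(2.2337 × 10⁻³) = 0.047262 rad s⁻¹, so T = 2π/N = 132.94 s = 2.2157 min ≈ 2.22 min.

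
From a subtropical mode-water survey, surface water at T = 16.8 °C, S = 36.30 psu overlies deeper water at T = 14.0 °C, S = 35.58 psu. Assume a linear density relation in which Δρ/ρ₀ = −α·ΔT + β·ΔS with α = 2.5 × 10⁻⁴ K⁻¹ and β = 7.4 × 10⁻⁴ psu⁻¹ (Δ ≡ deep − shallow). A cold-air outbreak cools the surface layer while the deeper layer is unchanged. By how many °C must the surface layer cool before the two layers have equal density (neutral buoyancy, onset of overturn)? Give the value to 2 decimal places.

0.67 °C

Neutral buoyancy requires Δρ = 0, i.e. −α(T_deep − T_surf′) + β(S_deep − S_surf) = 0.
T_surf′ = T_deep − (β/α)·ΔS = 14.0 − (7.4 × 10⁻⁴/2.5 × 10⁻⁴)·(-0.72) = 16.1312 °C.
Cooling required: 16.8 − (16.1312) = 0.6688 °C.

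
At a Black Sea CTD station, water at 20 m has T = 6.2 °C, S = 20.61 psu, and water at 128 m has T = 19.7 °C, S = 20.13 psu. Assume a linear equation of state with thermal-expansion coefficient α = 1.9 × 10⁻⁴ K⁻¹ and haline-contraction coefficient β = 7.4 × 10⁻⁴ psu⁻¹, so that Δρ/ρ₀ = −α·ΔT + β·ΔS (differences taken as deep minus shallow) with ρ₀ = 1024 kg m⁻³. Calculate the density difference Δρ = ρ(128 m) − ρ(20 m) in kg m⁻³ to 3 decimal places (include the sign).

-2.990 kg m⁻³

ΔT = +13.5 K, ΔS = -0.48 psu (deep − shallow).
Δρ/ρ₀ = −(1.9 × 10⁻⁴)(+13.5) + (7.4 × 10⁻⁴)(-0.48) = -2.9202 × 10⁻³.
Δρ = 1024 × (-2.9202 × 10⁻³) = -2.990 kg m⁻³.
Negative Δρ: lighter below, statically unstable.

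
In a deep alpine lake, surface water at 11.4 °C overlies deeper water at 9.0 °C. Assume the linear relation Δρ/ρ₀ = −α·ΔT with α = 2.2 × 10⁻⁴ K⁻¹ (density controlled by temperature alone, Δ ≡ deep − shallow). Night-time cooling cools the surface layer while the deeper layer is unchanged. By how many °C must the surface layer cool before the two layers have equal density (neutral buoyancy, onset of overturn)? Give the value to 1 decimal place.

2.4 °C

With temperature the only control, equal density requires T_surf′ = T_deep.
T_surf′ = 9.0 °C.
Cooling required: 11.4 − 9.0 = 2.4 °C.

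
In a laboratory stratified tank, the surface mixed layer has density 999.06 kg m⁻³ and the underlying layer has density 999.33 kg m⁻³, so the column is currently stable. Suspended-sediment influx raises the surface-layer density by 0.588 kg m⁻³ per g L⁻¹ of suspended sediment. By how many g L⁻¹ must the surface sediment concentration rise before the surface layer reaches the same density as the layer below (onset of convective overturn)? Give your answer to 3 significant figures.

Density deficit of the surface layer: 999.33 − 999.06 = 0.27 kg m⁻³.
Required change = 0.27 / 0.588 = 0.459 g L⁻¹.

0.459 g L⁻¹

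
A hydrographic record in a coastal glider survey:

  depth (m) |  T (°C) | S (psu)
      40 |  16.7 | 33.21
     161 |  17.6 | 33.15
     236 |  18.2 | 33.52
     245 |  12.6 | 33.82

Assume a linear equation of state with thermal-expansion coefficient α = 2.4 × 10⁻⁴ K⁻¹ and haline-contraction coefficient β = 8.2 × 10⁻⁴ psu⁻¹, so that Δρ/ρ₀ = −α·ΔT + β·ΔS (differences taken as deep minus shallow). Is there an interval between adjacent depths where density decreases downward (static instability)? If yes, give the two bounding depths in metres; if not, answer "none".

40–161 m

Evaluate Δρ/ρ₀ = −αΔT + βΔS across each adjacent pair:
  40–161 m: −αΔT+βΔS = −(2.4 × 10⁻⁴)(+0.9)+(8.2 × 10⁻⁴)(-0.06) = -2.7 × 10⁻⁴ → UNSTABLE
  161–236 m: −αΔT+βΔS = −(2.4 × 10⁻⁴)(+0.6)+(8.2 × 10⁻⁴)(+0.37) = 1.6 × 10⁻⁴ → stable
  236–245 m: −αΔT+βΔS = −(2.4 × 10⁻⁴)(-5.6)+(8.2 × 10⁻⁴)(+0.30) = 1.6 × 10⁻³ → stable
The 40–161 m interval has Δρ < 0: lighter water underlies denser water.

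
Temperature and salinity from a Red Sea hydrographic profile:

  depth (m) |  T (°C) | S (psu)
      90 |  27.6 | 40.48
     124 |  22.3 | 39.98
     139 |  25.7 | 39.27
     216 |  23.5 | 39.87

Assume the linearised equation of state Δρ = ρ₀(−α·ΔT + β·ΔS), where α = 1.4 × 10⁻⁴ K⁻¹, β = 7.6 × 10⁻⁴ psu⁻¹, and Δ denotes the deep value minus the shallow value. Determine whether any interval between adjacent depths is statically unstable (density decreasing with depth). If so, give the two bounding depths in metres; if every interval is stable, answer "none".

Evaluate Δρ/ρ₀ = −αΔT + βΔS across each adjacent pair:
  90–124 m: −αΔT+βΔS = −(1.4 × 10⁻⁴)(-5.3)+(7.6 × 10⁻⁴)(-0.50) = 3.6 × 10⁻⁴ → stable
  124–139 m: −αΔT+βΔS = −(1.4 × 10⁻⁴)(+3.4)+(7.6 × 10⁻⁴)(-0.71) = -1.0 × 10⁻³ → UNSTABLE
  139–216 m: −αΔT+βΔS = −(1.4 × 10⁻⁴)(-2.2)+(7.6 × 10⁻⁴)(+0.60) = 7.6 × 10⁻⁴ → stable
The 124–139 m interval has Δρ < 0: lighter water underlies denser water.

124–139 m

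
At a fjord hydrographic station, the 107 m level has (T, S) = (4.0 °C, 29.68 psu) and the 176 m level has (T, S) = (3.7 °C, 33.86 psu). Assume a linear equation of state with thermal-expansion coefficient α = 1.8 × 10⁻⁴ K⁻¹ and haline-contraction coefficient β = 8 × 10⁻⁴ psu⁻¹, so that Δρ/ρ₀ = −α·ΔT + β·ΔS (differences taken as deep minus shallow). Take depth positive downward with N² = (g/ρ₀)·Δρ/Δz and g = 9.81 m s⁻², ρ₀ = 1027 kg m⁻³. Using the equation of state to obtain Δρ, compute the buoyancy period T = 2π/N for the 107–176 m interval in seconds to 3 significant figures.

286 s

ΔT = -0.3 K, ΔS = +4.18 psu (deep − shallow).
Δρ/ρ₀ = −αΔT + βΔS = 5.40 × 10⁻⁵ + 3.344 × 10⁻³ = 3.398 × 10⁻³, so Δρ ≈ 3.490 kg m⁻³.
N² = (g/ρ₀)·Δρ/Δz = g·(Δρ/ρ₀)/Δz = 9.81 × 3.398 × 10⁻³ / 69 = 4.8311 × 10⁻⁴ s⁻².
N = √(4.8311 × 10⁻⁴) = 0.021980 rad s⁻¹ → T = 2π/N = 285.86 s ≈ 286 s.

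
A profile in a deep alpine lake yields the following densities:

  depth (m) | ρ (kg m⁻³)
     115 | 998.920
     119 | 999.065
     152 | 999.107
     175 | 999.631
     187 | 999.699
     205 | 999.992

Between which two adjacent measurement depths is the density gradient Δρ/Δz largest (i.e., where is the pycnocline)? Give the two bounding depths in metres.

115–119 m

Compute the density gradient over each adjacent pair:
  115–119 m: Δρ/Δz = 0.145/4 = 0.036 kg m⁻⁴
  119–152 m: Δρ/Δz = 0.042/33 = 1.3 × 10⁻³ kg m⁻⁴
  152–175 m: Δρ/Δz = 0.524/23 = 0.023 kg m⁻⁴
  175–187 m: Δρ/Δz = 0.068/12 = 5.7 × 10⁻³ kg m⁻⁴
  187–205 m: Δρ/Δz = 0.293/18 = 0.016 kg m⁻⁴
The largest gradient is in the 115–119 m interval — the pycnocline.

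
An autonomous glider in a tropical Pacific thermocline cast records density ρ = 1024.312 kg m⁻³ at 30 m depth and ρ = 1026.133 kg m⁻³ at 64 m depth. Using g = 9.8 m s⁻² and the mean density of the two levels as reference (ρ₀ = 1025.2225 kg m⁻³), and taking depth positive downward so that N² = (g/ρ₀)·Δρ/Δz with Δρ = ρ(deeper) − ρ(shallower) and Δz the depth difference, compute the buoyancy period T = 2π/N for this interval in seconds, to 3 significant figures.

Δρ = 1026.133 − 1024.312 = 1.821 kg m⁻³ over Δz = 64 − 30 = 34 m.
N² = (9.8/1025.2225) × (1.821/34) = 5.1196 × 10⁻⁴ s⁻².
N = √(5.1196 × 10⁻⁴) = 0.022627 rad s⁻¹, so T = 2π/N = 277.69 s ≈ 278 s.

278 s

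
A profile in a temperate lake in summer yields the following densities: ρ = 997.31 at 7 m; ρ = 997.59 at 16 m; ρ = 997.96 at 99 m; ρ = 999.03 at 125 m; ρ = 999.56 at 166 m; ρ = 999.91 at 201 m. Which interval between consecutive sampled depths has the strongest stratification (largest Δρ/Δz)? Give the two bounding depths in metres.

Compute the density gradient over each adjacent pair:
  7–16 m: Δρ/Δz = 0.28/9 = 0.031 kg m⁻⁴
  16–99 m: Δρ/Δz = 0.37/83 = 4.5 × 10⁻³ kg m⁻⁴
  99–125 m: Δρ/Δz = 1.07/26 = 0.041 kg m⁻⁴
  125–166 m: Δρ/Δz = 0.53/41 = 0.013 kg m⁻⁴
  166–201 m: Δρ/Δz = 0.35/35 = 0.010 kg m⁻⁴
The largest gradient is in the 99–125 m interval — the pycnocline.

99–125 m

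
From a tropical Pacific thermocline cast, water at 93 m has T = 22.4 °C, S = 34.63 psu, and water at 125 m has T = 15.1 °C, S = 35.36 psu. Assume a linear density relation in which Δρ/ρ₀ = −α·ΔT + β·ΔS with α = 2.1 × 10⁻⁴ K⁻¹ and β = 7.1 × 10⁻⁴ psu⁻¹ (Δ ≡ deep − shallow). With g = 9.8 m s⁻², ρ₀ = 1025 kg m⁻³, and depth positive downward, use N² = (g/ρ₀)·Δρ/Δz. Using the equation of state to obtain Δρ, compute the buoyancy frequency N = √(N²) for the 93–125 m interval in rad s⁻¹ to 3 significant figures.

0.0251 rad s⁻¹

ΔT = -7.3 K, ΔS = +0.73 psu (deep − shallow).
Δρ/ρ₀ = −αΔT + βΔS = 1.533 × 10⁻³ + 5.183 × 10⁻⁴ = 2.0513 × 10⁻³, so Δρ ≈ 2.103 kg m⁻³.
N² = (g/ρ₀)·Δρ/Δz = g·(Δρ/ρ₀)/Δz = 9.8 × 2.0513 × 10⁻³ / 32 = 6.2821 × 10⁻⁴ s⁻².
N = √(6.2821 × 10⁻⁴) = 0.025064 rad s⁻¹ ≈ 0.0251 rad s⁻¹.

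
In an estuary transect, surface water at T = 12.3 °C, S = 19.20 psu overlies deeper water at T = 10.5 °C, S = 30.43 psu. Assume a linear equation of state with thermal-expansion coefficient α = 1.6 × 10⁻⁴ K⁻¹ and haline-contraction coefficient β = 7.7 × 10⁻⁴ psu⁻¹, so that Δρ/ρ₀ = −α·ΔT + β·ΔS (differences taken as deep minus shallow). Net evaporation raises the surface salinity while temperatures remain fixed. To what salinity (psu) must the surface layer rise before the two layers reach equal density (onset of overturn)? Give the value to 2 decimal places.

Neutral buoyancy requires −α(T_deep − T_surf) + β(S_deep − S_surf′) = 0.
S_surf′ = S_deep − (α/β)·ΔT = 30.43 − (1.6 × 10⁻⁴/7.7 × 10⁻⁴)·(-1.8) = 30.8040 psu.
Increase required: 30.8040 − 19.20 = 11.6040 psu.

30.80 psu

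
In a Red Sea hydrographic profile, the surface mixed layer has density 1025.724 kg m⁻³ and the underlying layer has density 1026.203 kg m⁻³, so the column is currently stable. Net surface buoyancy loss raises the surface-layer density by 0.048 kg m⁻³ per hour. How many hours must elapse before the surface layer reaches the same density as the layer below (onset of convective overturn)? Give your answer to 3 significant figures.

Density deficit of the surface layer: 1026.203 − 1025.724 = 0.479 kg m⁻³.
Required change = 0.479 / 0.048 = 9.98 hours.

9.98 hours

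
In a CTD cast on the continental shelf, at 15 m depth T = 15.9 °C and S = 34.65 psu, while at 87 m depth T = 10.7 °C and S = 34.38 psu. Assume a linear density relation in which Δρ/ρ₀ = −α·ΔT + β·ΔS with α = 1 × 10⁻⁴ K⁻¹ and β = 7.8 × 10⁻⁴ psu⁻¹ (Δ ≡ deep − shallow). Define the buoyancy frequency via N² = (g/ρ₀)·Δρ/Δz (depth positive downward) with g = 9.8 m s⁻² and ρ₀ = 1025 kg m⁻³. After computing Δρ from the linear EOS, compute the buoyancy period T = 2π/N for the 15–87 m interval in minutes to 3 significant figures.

16.1 min

ΔT = -5.2 K, ΔS = -0.27 psu (deep − shallow).
Δρ/ρ₀ = −αΔT + βΔS = 5.20 × 10⁻⁴ − 2.106 × 10⁻⁴ = 3.094 × 10⁻⁴, so Δρ ≈ 0.3171 kg m⁻³.
N² = (g/ρ₀)·Δρ/Δz = g·(Δρ/ρ₀)/Δz = 9.8 × 3.094 × 10⁻⁴ / 72 = 4.2113 × 10⁻⁵ s⁻².
N = √(4.2113 × 10⁻⁵) = 6.4895 × 10⁻³ rad s⁻¹ → T = 2π/N = 968.21 s = 16.137 min ≈ 16.1 min.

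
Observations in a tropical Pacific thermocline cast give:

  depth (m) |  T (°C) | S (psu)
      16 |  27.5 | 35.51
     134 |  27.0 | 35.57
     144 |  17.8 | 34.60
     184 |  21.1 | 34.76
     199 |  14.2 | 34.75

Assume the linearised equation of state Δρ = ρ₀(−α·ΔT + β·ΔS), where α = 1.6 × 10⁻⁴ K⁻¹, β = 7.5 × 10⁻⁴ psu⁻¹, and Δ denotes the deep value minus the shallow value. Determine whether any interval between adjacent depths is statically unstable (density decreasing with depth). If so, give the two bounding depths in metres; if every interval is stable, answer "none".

144–184 m

Evaluate Δρ/ρ₀ = −αΔT + βΔS across each adjacent pair:
  16–134 m: −αΔT+βΔS = −(1.6 × 10⁻⁴)(-0.5)+(7.5 × 10⁻⁴)(+0.06) = 1.3 × 10⁻⁴ → stable
  134–144 m: −αΔT+βΔS = −(1.6 × 10⁻⁴)(-9.2)+(7.5 × 10⁻⁴)(-0.97) = 7.4 × 10⁻⁴ → stable
  144–184 m: −αΔT+βΔS = −(1.6 × 10⁻⁴)(+3.3)+(7.5 × 10⁻⁴)(+0.16) = -4.1 × 10⁻⁴ → UNSTABLE
  184–199 m: −αΔT+βΔS = −(1.6 × 10⁻⁴)(-6.9)+(7.5 × 10⁻⁴)(-0.01) = 1.1 × 10⁻³ → stable
The 144–184 m interval has Δρ < 0: lighter water underlies denser water.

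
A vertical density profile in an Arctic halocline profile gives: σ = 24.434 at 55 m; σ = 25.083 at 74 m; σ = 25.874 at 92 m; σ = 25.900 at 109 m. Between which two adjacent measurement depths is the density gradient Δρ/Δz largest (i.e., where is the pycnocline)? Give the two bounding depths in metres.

Compute the density gradient over each adjacent pair:
  55–74 m: Δρ/Δz = 0.649/19 = 0.034 kg m⁻⁴
  74–92 m: Δρ/Δz = 0.791/18 = 0.044 kg m⁻⁴
  92–109 m: Δρ/Δz = 0.026/17 = 1.5 × 10⁻³ kg m⁻⁴
The largest gradient is in the 74–92 m interval — the pycnocline.

74–92 m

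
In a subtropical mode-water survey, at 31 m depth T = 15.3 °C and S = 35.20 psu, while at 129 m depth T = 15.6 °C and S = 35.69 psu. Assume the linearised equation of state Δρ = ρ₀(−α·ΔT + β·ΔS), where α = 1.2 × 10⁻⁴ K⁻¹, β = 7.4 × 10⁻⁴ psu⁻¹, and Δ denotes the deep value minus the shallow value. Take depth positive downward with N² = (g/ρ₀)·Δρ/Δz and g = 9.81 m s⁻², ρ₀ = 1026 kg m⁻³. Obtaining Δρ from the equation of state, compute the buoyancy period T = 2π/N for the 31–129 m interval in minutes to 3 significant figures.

18.3 min

ΔT = +0.3 K, ΔS = +0.49 psu (deep − shallow).
Δρ/ρ₀ = −αΔT + βΔS = -3.60 × 10⁻⁵ + 3.626 × 10⁻⁴ = 3.266 × 10⁻⁴, so Δρ ≈ 0.3351 kg m⁻³.
N² = (g/ρ₀)·Δρ/Δz = g·(Δρ/ρ₀)/Δz = 9.81 × 3.266 × 10⁻⁴ / 98 = 3.2693 × 10⁻⁵ s⁻².
N = √(3.2693 × 10⁻⁵) = 5.7178 × 10⁻³ rad s⁻¹ → T = 2π/N = 1.0989 × 10³ s = 18.315 min ≈ 18.3 min.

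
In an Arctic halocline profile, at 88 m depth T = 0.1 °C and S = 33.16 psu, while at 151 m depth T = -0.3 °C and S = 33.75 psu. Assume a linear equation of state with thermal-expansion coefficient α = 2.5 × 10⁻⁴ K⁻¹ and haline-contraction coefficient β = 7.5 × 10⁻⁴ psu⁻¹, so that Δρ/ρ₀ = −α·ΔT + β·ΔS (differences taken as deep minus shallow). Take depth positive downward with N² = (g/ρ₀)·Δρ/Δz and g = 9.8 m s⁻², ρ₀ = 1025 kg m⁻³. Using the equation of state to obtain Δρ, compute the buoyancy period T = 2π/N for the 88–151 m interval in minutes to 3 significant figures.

11.4 min

ΔT = -0.4 K, ΔS = +0.59 psu (deep − shallow).
Δρ/ρ₀ = −αΔT + βΔS = 1.00 × 10⁻⁴ + 4.425 × 10⁻⁴ = 5.425 × 10⁻⁴, so Δρ ≈ 0.5561 kg m⁻³.
N² = (g/ρ₀)·Δρ/Δz = g·(Δρ/ρ₀)/Δz = 9.8 × 5.425 × 10⁻⁴ / 63 = 8.4389 × 10⁻⁵ s⁻².
N = √(8.4389 × 10⁻⁵) = 9.1863 × 10⁻³ rad s⁻¹ → T = 2π/N = 683.97 s = 11.399 min ≈ 11.4 min.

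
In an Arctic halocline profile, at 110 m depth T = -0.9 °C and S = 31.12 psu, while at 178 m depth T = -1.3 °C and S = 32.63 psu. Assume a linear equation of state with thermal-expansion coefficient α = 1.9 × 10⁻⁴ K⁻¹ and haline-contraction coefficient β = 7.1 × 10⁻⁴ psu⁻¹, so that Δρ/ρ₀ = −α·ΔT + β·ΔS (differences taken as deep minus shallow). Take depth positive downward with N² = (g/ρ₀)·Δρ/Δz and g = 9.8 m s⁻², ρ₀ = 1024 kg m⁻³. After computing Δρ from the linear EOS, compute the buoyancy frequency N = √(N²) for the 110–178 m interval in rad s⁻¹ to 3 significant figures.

ΔT = -0.4 K, ΔS = +1.51 psu (deep − shallow).
Δρ/ρ₀ = −αΔT + βΔS = 7.60 × 10⁻⁵ + 1.0721 × 10⁻³ = 1.1481 × 10⁻³, so Δρ ≈ 1.176 kg m⁻³.
N² = (g/ρ₀)·Δρ/Δz = g·(Δρ/ρ₀)/Δz = 9.8 × 1.1481 × 10⁻³ / 68 = 1.6546 × 10⁻⁴ s⁻².
N = √(1.6546 × 10⁻⁴) = 0.012863 rad s⁻¹ ≈ 0.0129 rad s⁻¹.

0.0129 rad s⁻¹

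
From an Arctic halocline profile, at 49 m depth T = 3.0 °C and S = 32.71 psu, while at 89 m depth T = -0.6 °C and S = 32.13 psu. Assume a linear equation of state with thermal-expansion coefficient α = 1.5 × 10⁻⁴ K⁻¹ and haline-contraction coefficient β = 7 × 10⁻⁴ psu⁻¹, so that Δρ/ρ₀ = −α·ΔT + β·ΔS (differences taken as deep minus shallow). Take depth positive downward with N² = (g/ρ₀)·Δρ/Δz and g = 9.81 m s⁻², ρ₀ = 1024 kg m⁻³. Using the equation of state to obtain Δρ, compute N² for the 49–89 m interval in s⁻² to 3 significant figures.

ΔT = -3.6 K, ΔS = -0.58 psu (deep − shallow).
Δρ/ρ₀ = −αΔT + βΔS = 5.40 × 10⁻⁴ − 4.06 × 10⁻⁴ = 1.34 × 10⁻⁴, so Δρ ≈ 0.1372 kg m⁻³.
N² = (g/ρ₀)·Δρ/Δz = g·(Δρ/ρ₀)/Δz = 9.81 × 1.34 × 10⁻⁴ / 40 = 3.2864 × 10⁻⁵ s⁻² ≈ 3.29 × 10⁻⁵ s⁻².

3.29 × 10⁻⁵ s⁻²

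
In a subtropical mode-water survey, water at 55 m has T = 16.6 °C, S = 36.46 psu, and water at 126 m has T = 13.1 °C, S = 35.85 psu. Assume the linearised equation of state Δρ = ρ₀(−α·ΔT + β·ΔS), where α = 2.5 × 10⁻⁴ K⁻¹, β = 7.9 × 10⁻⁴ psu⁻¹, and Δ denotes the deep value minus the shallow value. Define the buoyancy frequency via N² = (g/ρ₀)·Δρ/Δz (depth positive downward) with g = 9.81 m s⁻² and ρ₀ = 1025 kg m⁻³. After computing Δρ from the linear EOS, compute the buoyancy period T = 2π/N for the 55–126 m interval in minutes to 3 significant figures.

ΔT = -3.5 K, ΔS = -0.61 psu (deep − shallow).
Δρ/ρ₀ = −αΔT + βΔS = 8.75 × 10⁻⁴ − 4.819 × 10⁻⁴ = 3.931 × 10⁻⁴, so Δρ ≈ 0.4029 kg m⁻³.
N² = (g/ρ₀)·Δρ/Δz = g·(Δρ/ρ₀)/Δz = 9.81 × 3.931 × 10⁻⁴ / 71 = 5.4314 × 10⁻⁵ s⁻².
N = √(5.4314 × 10⁻⁵) = 7.3698 × 10⁻³ rad s⁻¹ → T = 2π/N = 852.56 s = 14.209 min ≈ 14.2 min.

14.2 min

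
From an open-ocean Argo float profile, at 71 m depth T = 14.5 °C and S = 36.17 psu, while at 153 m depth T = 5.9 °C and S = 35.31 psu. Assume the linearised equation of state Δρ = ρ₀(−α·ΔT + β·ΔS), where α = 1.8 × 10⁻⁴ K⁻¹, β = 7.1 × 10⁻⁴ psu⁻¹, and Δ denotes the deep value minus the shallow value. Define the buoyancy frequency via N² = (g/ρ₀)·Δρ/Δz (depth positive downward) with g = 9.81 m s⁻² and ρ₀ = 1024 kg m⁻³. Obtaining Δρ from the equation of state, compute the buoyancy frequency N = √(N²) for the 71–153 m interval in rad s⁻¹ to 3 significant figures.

ΔT = -8.6 K, ΔS = -0.86 psu (deep − shallow).
Δρ/ρ₀ = −αΔT + βΔS = 1.548 × 10⁻³ − 6.106 × 10⁻⁴ = 9.374 × 10⁻⁴, so Δρ ≈ 0.9599 kg m⁻³.
N² = (g/ρ₀)·Δρ/Δz = g·(Δρ/ρ₀)/Δz = 9.81 × 9.374 × 10⁻⁴ / 82 = 1.1215 × 10⁻⁴ s⁻².
N = √(1.1215 × 10⁻⁴) = 0.010590 rad s⁻¹ ≈ 0.0106 rad s⁻¹.

0.0106 rad s⁻¹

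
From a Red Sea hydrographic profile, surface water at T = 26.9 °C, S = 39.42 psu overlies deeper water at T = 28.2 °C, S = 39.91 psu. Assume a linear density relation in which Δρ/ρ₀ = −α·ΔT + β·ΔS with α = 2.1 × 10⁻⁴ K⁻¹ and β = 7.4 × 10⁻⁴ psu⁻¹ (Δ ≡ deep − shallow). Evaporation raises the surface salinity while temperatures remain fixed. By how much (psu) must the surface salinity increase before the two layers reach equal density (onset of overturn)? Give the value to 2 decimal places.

Neutral buoyancy requires −α(T_deep − T_surf) + β(S_deep − S_surf′) = 0.
S_surf′ = S_deep − (α/β)·ΔT = 39.91 − (2.1 × 10⁻⁴/7.4 × 10⁻⁴)·(+1.3) = 39.5411 psu.
Increase required: 39.5411 − 39.42 = 0.1211 psu.

0.12 psu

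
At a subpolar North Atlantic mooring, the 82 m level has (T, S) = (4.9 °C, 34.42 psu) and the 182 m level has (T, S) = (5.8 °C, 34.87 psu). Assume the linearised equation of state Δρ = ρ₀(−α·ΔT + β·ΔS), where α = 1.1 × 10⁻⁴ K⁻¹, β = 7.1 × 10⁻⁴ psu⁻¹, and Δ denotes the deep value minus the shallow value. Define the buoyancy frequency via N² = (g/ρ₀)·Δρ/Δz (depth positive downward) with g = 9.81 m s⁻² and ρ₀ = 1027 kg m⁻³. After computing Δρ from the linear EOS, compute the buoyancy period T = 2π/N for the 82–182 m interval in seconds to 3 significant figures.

ΔT = +0.9 K, ΔS = +0.45 psu (deep − shallow).
Δρ/ρ₀ = −αΔT + βΔS = -9.90 × 10⁻⁵ + 3.195 × 10⁻⁴ = 2.205 × 10⁻⁴, so Δρ ≈ 0.2265 kg m⁻³.
N² = (g/ρ₀)·Δρ/Δz = g·(Δρ/ρ₀)/Δz = 9.81 × 2.205 × 10⁻⁴ / 100 = 2.1631 × 10⁻⁵ s⁻².
N = √(2.1631 × 10⁻⁵) = 4.6509 × 10⁻³ rad s⁻¹ → T = 2π/N = 1.3510 × 10³ s ≈ 1.35 × 10³ s.

1.35 × 10³ s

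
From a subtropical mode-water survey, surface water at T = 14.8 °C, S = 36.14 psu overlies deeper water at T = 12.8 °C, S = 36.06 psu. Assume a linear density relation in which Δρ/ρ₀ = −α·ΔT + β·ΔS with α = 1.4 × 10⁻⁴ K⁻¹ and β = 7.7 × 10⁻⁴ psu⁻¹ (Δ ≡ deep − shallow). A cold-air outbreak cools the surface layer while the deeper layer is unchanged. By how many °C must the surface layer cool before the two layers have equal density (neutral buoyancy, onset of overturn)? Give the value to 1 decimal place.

1.6 °C

Neutral buoyancy requires Δρ = 0, i.e. −α(T_deep − T_surf′) + β(S_deep − S_surf) = 0.
T_surf′ = T_deep − (β/α)·ΔS = 12.8 − (7.7 × 10⁻⁴/1.4 × 10⁻⁴)·(-0.08) = 13.240 °C.
Cooling required: 14.8 − (13.240) = 1.560 °C.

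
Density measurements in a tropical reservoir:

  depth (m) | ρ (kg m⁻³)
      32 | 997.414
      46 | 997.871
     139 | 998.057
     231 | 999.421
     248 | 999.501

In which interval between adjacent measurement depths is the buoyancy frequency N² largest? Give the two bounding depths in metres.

32–46 m

Compute the density gradient over each adjacent pair:
  32–46 m: Δρ/Δz = 0.457/14 = 0.033 kg m⁻⁴
  46–139 m: Δρ/Δz = 0.186/93 = 2.0 × 10⁻³ kg m⁻⁴
  139–231 m: Δρ/Δz = 1.364/92 = 0.015 kg m⁻⁴
  231–248 m: Δρ/Δz = 0.080/17 = 4.7 × 10⁻³ kg m⁻⁴
The largest gradient is in the 32–46 m interval — the pycnocline.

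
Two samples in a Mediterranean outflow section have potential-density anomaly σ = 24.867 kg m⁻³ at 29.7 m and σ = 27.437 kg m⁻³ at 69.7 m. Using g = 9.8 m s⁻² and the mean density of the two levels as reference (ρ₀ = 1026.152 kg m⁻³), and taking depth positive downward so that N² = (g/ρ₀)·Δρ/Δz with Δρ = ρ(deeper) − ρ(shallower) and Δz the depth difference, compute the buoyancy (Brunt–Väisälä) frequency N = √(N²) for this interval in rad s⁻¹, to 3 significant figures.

Δρ = 1027.437 − 1024.867 = 2.570 kg m⁻³ over Δz = 69.7 − 29.7 = 40 m.
N² = (9.8/1026.152) × (2.570/40) = 6.1360 × 10⁻⁴ s⁻².
N = √(6.1360 × 10⁻⁴) = 0.024771 rad s⁻¹ ≈ 0.0248 rad s⁻¹.

0.0248 rad s⁻¹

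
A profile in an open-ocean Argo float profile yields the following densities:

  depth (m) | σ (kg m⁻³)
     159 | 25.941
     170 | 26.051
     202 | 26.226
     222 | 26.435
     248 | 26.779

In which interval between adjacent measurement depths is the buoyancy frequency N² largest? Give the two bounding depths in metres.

Compute the density gradient over each adjacent pair:
  159–170 m: Δρ/Δz = 0.110/11 = 0.010 kg m⁻⁴
  170–202 m: Δρ/Δz = 0.175/32 = 5.5 × 10⁻³ kg m⁻⁴
  202–222 m: Δρ/Δz = 0.209/20 = 0.010 kg m⁻⁴
  222–248 m: Δρ/Δz = 0.344/26 = 0.013 kg m⁻⁴
The largest gradient is in the 222–248 m interval — the pycnocline.

222–248 m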